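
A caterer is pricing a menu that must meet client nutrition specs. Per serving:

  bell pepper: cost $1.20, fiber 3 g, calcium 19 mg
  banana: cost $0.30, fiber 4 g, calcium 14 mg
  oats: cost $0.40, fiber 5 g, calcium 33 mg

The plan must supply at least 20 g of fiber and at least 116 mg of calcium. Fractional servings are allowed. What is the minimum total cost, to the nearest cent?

$1.57

An LP optimum is at a vertex; with two nutrient constraints at most two foods are used. Check each candidate.
bell pepper only: max(20/3, 116/19) = 6.667 servings → $8.00.
banana only: max(20/4, 116/14) = 8.286 servings → $2.49.
oats only: max(20/5, 116/33) = 4 servings → $1.60.
bell pepper + banana with both tight: 5.412 servings and 0.9412 servings → $6.78.
bell pepper + oats with both targets exact would need a negative amount; discard.
banana + oats with both tight: 1.29 servings and 2.968 servings → $1.57.
So the least-cost plan costs $1.57.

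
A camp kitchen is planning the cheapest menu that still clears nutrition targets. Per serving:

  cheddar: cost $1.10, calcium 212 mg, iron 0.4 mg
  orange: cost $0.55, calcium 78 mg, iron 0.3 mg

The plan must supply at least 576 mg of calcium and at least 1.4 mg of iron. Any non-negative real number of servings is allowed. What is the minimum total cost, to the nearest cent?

$3.29

With two linear requirements the optimum uses one or two foods; enumerate the corners.
cheddar only: max(576/212, 1.4/0.4) = 3.5 servings → $3.85.
orange only: max(576/78, 1.4/0.3) = 7.385 servings → $4.06.
cheddar + orange with both tight: 1.963 servings and 2.049 servings → $3.29.
The minimum over all feasible corners is $3.29.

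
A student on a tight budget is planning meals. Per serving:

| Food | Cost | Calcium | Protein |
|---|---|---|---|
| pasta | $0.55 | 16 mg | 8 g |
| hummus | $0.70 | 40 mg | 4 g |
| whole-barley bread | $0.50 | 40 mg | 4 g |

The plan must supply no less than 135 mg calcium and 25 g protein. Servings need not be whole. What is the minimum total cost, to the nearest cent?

Minimising a linear cost over {calcium ≥ 135, protein ≥ 25, servings ≥ 0} — the optimum is at a vertex, using one or two foods.
pasta only: max(135/16, 25/8) = 8.438 servings → $4.64.
hummus only: max(135/40, 25/4) = 6.25 servings → $4.38.
whole-barley bread only: max(135/40, 25/4) = 6.25 servings → $3.12.
pasta + hummus with both tight: 1.797 servings and 2.656 servings → $2.85.
pasta + whole-barley bread with both tight: 1.797 servings and 2.656 servings → $2.32.
hummus + whole-barley bread (both tight): parallel constraints — no distinct corner.
So the least-cost plan costs $2.32.

$2.32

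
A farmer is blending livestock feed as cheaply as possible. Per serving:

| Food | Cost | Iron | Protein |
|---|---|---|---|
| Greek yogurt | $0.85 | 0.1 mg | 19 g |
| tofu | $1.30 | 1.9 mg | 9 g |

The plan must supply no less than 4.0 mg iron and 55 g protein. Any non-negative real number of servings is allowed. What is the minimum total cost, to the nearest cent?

$4.26

At the optimum either one food covers both requirements or two foods hit both targets exactly; no other combination can be cheaper.
Greek yogurt only: max(4.0/0.1, 55/19) = 40 servings → $34.00.
tofu only: max(4.0/1.9, 55/9) = 6.111 servings → $7.94.
Greek yogurt + tofu with both tight: 1.946 servings and 2.003 servings → $4.26.
So the least-cost plan costs $4.26.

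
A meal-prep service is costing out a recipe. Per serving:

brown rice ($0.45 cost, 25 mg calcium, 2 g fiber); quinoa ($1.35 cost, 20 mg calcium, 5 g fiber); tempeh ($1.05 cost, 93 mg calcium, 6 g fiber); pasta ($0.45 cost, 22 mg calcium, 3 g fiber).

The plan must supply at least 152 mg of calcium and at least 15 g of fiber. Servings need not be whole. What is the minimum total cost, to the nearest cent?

An LP optimum is at a vertex; with two nutrient constraints at most two foods are used. Check each candidate.
brown rice only: max(152/25, 15/2) = 7.5 servings → $3.38.
quinoa only: max(152/20, 15/5) = 7.6 servings → $10.26.
tempeh only: max(152/93, 15/6) = 2.5 servings → $2.62.
pasta only: max(152/22, 15/3) = 6.909 servings → $3.11.
brown rice + quinoa with both tight: 5.412 servings and 0.8353 servings → $3.56.
brown rice + tempeh with both targets exact would need a negative amount; discard.
brown rice + pasta with both tight: 4.065 servings and 2.29 servings → $2.86.
quinoa + tempeh with both tight: 1.4 servings and 1.333 servings → $3.29.
quinoa + pasta with both targets exact would need a negative amount; discard.
tempeh + pasta with both tight: 0.8571 servings and 3.286 servings → $2.38.
So the least-cost plan costs $2.38.

$2.38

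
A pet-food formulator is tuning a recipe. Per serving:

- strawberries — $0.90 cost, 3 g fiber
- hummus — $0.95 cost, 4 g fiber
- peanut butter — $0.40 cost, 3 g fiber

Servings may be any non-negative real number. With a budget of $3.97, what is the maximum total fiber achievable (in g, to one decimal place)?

Fiber per dollar: peanut butter 7.5, hummus 4.211, strawberries 3.333.
With no serving limits, spend the whole cost allowance on peanut butter: $3.97 / $0.40 × 3 g = 29.8 g.

29.8 g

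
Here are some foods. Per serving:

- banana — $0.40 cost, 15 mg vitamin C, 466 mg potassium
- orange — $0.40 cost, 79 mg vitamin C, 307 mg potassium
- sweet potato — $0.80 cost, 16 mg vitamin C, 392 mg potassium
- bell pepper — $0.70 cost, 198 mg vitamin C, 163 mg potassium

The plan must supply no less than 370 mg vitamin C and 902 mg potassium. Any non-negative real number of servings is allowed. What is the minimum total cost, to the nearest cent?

Minimising a linear cost over {vitamin C ≥ 370, potassium ≥ 902, servings ≥ 0} — the optimum is at a vertex, using one or two foods.
banana only: max(370/15, 902/466) = 24.67 servings → $9.87.
orange only: max(370/79, 902/307) = 4.684 servings → $1.87.
sweet potato only: max(370/16, 902/392) = 23.12 servings → $18.50.
bell pepper only: max(370/198, 902/163) = 5.534 servings → $3.87.
banana + orange: intersection lies outside the first quadrant.
banana + sweet potato: intersection lies outside the first quadrant.
banana + bell pepper with both tight: 1.317 servings and 1.769 servings → $1.76.
orange + sweet potato with both targets exact would need a negative amount; discard.
orange + bell pepper with both tight: 2.469 servings and 0.8836 servings → $1.61.
sweet potato + bell pepper with both tight: 1.577 servings and 1.741 servings → $2.48.
The minimum over all feasible corners is $1.61.

$1.61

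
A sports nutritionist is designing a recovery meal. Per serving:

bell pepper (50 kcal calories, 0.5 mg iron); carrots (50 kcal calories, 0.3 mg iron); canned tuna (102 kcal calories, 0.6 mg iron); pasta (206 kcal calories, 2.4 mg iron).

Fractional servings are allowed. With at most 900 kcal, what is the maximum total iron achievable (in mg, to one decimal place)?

10.5 mg

Iron per kcal: pasta 0.01165, bell pepper 0.01, carrots 0.006, canned tuna 0.005882.
With no serving limits, spend the whole calories allowance on pasta: 900 kcal / 206 kcal × 2.4 mg = 10.5 mg.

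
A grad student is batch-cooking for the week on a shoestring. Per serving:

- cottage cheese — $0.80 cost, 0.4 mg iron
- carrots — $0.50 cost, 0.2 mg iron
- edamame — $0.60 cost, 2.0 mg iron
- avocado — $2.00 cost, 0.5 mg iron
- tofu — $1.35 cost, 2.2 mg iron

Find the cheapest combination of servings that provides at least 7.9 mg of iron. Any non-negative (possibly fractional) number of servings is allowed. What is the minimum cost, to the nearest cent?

$2.37

Cost per mg of iron: edamame $0.3000, tofu $0.6136, cottage cheese $2.0000, carrots $2.5000, avocado $4.0000.
With no serving limits, use only edamame: 7.9 mg / 2.0 mg = 3.95 servings × $0.60 = $2.37.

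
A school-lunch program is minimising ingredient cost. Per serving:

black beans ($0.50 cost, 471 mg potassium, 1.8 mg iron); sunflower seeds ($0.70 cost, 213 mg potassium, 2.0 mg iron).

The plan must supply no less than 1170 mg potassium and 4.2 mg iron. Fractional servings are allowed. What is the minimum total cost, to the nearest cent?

$1.24

Minimising a linear cost over {potassium ≥ 1170, iron ≥ 4.2, servings ≥ 0} — the optimum is at a vertex, using one or two foods.
black beans only: max(1170/471, 4.2/1.8) = 2.484 servings → $1.24.
sunflower seeds only: max(1170/213, 4.2/2.0) = 5.493 servings → $3.85.
black beans + sunflower seeds with both targets exact would need a negative amount; discard.
The minimum over all feasible corners is $1.24.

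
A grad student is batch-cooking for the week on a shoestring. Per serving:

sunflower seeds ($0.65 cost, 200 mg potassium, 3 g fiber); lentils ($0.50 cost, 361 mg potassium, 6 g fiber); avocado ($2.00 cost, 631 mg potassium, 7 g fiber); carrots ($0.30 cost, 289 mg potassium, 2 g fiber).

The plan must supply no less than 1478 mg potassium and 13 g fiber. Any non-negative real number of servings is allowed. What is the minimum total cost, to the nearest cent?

$1.63

Minimising a linear cost over {potassium ≥ 1478, fiber ≥ 13, servings ≥ 0} — the optimum is at a vertex, using one or two foods.
sunflower seeds only: max(1478/200, 13/3) = 7.39 servings → $4.80.
lentils only: max(1478/361, 13/6) = 4.094 servings → $2.05.
avocado only: max(1478/631, 13/7) = 2.342 servings → $4.68.
carrots only: max(1478/289, 13/2) = 6.5 servings → $1.95.
sunflower seeds + lentils with both targets exact would need a negative amount; discard.
sunflower seeds + avocado: intersection lies outside the first quadrant.
sunflower seeds + carrots with both tight: 1.715 servings and 3.927 servings → $2.29.
lentils + avocado with both targets exact would need a negative amount; discard.
lentils + carrots with both tight: 0.7915 servings and 4.125 servings → $1.63.
avocado + carrots with both tight: 1.053 servings and 2.816 servings → $2.95.
The minimum over all feasible corners is $1.63.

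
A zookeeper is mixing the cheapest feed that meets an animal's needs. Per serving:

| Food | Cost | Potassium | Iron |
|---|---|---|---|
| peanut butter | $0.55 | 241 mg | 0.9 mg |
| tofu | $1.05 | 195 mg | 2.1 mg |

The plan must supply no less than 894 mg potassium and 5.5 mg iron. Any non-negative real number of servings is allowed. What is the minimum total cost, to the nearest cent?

This is a tiny linear program; its minimum lies at a vertex of the feasible set. List the vertices and price them.
peanut butter only: max(894/241, 5.5/0.9) = 6.111 servings → $3.36.
tofu only: max(894/195, 5.5/2.1) = 4.585 servings → $4.81.
peanut butter + tofu with both tight: 2.435 servings and 1.576 servings → $2.99.
Cheapest feasible corner: $2.99.

$2.99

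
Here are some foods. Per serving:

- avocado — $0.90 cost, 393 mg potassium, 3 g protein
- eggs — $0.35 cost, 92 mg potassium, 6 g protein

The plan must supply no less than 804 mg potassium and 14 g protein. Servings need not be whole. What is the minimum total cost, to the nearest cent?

Compare the cost at each extreme point of the feasible region.
avocado only: max(804/393, 14/3) = 4.667 servings → $4.20.
eggs only: max(804/92, 14/6) = 8.739 servings → $3.06.
avocado + eggs with both tight: 1.698 servings and 1.484 servings → $2.05.
So the least-cost plan costs $2.05.

$2.05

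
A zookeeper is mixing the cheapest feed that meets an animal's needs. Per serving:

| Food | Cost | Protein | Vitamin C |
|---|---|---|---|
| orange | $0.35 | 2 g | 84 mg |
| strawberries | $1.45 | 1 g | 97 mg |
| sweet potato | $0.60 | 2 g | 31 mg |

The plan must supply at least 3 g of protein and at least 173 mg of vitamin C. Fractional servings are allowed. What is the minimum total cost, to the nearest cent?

$0.72

With two linear requirements the optimum uses one or two foods; enumerate the corners.
orange only: max(3/2, 173/84) = 2.06 servings → $0.72.
strawberries only: max(3/1, 173/97) = 3 servings → $4.35.
sweet potato only: max(3/2, 173/31) = 5.581 servings → $3.35.
orange + strawberries with both tight: 1.073 servings and 0.8545 servings → $1.61.
orange + sweet potato with both targets exact would need a negative amount; discard.
strawberries + sweet potato with both tight: 1.552 servings and 0.7239 servings → $2.68.
The minimum over all feasible corners is $0.72.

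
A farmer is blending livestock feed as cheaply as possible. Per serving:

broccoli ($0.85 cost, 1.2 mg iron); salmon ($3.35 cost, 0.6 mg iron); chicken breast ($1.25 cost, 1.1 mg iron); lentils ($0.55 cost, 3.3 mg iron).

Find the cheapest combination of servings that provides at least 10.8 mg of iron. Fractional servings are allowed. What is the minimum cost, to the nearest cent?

Cost per mg of iron: lentils $0.1667, broccoli $0.7083, chicken breast $1.1364, salmon $5.5833.
With no serving limits, use only lentils: 10.8 mg / 3.3 mg = 3.273 servings × $0.55 = $1.80.

$1.80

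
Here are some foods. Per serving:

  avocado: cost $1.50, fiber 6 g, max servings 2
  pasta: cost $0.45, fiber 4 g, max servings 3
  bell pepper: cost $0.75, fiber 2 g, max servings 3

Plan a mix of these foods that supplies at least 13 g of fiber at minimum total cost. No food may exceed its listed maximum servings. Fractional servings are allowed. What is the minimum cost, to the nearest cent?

$1.60

Cost per g of fiber: pasta $0.1125, avocado $0.2500, bell pepper $0.3750.
Take 3 servings of pasta: +12.0 g fiber for $1.35 (total $1.35, still need 1.0 g).
Take 0.1667 servings of avocado: +1.0 g fiber for $0.25 (total $1.60, still need 0.0 g).
Greedy by cheapest-per-g is optimal for a single linear constraint, so the minimum cost is $1.60.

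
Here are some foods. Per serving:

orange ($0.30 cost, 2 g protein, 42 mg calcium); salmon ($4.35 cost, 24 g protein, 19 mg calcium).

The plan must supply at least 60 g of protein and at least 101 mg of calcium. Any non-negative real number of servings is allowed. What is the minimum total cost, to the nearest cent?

With two linear requirements the optimum uses one or two foods; enumerate the corners.
orange only: max(60/2, 101/42) = 30 servings → $9.00.
salmon only: max(60/24, 101/19) = 5.316 servings → $23.12.
orange + salmon with both tight: 1.324 servings and 2.39 servings → $10.79.
So the least-cost plan costs $9.00.

$9.00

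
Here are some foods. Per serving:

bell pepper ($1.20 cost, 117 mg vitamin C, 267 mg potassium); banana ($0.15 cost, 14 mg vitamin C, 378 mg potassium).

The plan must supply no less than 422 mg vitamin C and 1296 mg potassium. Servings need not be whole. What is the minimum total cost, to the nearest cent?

$4.33

A basic optimal solution has at most two foods positive. Try each food alone and each pair with both targets met exactly.
bell pepper only: max(422/117, 1296/267) = 4.854 servings → $5.82.
banana only: max(422/14, 1296/378) = 30.14 servings → $4.52.
bell pepper + banana with both tight: 3.492 servings and 0.9622 servings → $4.33.
Cheapest feasible corner: $4.33.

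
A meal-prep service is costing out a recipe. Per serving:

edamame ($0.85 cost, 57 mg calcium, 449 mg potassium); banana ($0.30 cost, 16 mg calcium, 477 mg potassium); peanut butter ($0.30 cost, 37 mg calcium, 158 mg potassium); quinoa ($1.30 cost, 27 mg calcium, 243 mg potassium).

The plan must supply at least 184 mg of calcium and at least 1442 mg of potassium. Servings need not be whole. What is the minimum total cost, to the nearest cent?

Two binding constraints pin down two serving amounts, so the optimal mix uses at most two foods. The candidates are each food alone (scaled to the tighter of calcium/potassium) and each pair with both constraints tight.
edamame only: max(184/57, 1442/449) = 3.228 servings → $2.74.
banana only: max(184/16, 1442/477) = 11.5 servings → $3.45.
peanut butter only: max(184/37, 1442/158) = 9.127 servings → $2.74.
quinoa only: max(184/27, 1442/243) = 6.815 servings → $8.86.
edamame + banana: intersection lies outside the first quadrant.
edamame + peanut butter with both tight: 3.192 servings and 0.05548 servings → $2.73.
edamame + quinoa with both targets exact would need a negative amount; discard.
banana + peanut butter with both tight: 1.606 servings and 4.279 servings → $1.77.
banana + quinoa: the both-tight solution has a negative serving — not a feasible corner.
peanut butter + quinoa with both tight: 1.223 servings and 5.139 servings → $7.05.
Cheapest feasible corner: $1.77.

$1.77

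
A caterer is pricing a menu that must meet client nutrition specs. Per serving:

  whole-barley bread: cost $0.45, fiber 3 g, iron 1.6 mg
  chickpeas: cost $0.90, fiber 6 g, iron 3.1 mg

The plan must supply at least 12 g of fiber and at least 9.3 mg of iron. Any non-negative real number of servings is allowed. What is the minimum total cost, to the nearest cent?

$2.62

For a min-cost LP with two ≥-constraints, a basic feasible solution has at most two positive variables.
whole-barley bread only: max(12/3, 9.3/1.6) = 5.812 servings → $2.62.
chickpeas only: max(12/6, 9.3/3.1) = 3 servings → $2.70.
whole-barley bread + chickpeas: the both-tight solution has a negative serving — not a feasible corner.
So the least-cost plan costs $2.62.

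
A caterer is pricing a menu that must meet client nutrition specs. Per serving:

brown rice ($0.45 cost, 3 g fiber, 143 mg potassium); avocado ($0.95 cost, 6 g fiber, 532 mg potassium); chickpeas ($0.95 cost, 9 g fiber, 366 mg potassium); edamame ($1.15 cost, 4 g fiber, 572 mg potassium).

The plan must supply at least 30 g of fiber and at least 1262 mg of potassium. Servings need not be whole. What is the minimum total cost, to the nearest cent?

This is a tiny linear program; its minimum lies at a vertex of the feasible set. List the vertices and price them.
brown rice only: max(30/3, 1262/143) = 10 servings → $4.50.
avocado only: max(30/6, 1262/532) = 5 servings → $4.75.
chickpeas only: max(30/9, 1262/366) = 3.448 servings → $3.28.
edamame only: max(30/4, 1262/572) = 7.5 servings → $8.62.
brown rice + avocado with both targets exact would need a negative amount; discard.
brown rice + chickpeas with both tight: 2 servings and 2.667 servings → $3.43.
brown rice + edamame: the both-tight solution has a negative serving — not a feasible corner.
avocado + chickpeas with both tight: 0.1458 servings and 3.236 servings → $3.21.
avocado + edamame: intersection lies outside the first quadrant.
chickpeas + edamame with both tight: 3.288 servings and 0.1026 servings → $3.24.
The minimum over all feasible corners is $3.21.

$3.21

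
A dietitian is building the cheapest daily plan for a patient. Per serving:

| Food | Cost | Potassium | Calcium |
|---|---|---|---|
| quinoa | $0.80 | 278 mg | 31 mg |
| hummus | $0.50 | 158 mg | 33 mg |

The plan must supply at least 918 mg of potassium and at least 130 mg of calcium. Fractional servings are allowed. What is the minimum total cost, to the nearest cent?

$2.72

A basic optimal solution has at most two foods positive. Try each food alone and each pair with both targets met exactly.
quinoa only: max(918/278, 130/31) = 4.194 servings → $3.35.
hummus only: max(918/158, 130/33) = 5.81 servings → $2.91.
quinoa + hummus with both tight: 2.281 servings and 1.797 servings → $2.72.
So the least-cost plan costs $2.72.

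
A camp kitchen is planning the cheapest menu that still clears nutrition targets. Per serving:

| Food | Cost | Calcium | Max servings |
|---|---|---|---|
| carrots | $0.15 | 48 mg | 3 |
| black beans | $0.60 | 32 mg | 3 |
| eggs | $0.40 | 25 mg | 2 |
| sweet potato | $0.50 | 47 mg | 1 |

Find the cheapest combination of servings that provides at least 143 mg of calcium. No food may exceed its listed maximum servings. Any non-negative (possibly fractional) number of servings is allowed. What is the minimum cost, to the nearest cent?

Cost per mg of calcium: carrots $0.0031, sweet potato $0.0106, eggs $0.0160, black beans $0.0187.
Take 2.979 servings of carrots: +143.0 mg calcium for $0.45 (total $0.45, still need 0.0 mg).
Filling from the cheapest source first is optimal under one linear minimum: $0.45.

$0.45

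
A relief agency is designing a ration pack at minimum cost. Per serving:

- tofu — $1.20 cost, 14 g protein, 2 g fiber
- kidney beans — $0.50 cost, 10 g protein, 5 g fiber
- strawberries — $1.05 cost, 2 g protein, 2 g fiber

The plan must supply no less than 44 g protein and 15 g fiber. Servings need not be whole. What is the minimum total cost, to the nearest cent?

With two linear requirements the optimum uses one or two foods; enumerate the corners.
tofu only: max(44/14, 15/2) = 7.5 servings → $9.00.
kidney beans only: max(44/10, 15/5) = 4.4 servings → $2.20.
strawberries only: max(44/2, 15/2) = 22 servings → $23.10.
tofu + kidney beans with both tight: 1.4 servings and 2.44 servings → $2.90.
tofu + strawberries with both tight: 2.417 servings and 5.083 servings → $8.24.
kidney beans + strawberries with both targets exact would need a negative amount; discard.
Cheapest feasible corner: $2.20.

$2.20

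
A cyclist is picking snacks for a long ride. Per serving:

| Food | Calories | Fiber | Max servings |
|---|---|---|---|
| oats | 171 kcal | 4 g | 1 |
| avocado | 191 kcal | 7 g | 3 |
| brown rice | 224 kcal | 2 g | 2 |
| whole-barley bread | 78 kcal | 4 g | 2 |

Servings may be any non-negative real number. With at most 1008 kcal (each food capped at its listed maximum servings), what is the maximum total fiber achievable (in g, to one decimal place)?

34.0 g

Fiber per kcal: whole-barley bread 0.05128, avocado 0.03665, oats 0.02339, brown rice 0.008929.
Take 2 servings of whole-barley bread: uses 156 kcal, +8.0 g fiber (running total 8.0 g).
Take 3 servings of avocado: uses 573 kcal, +21.0 g fiber (running total 29.0 g).
Take 1 serving of oats: uses 171 kcal, +4.0 g fiber (running total 33.0 g).
Take 0.4821 servings of brown rice: uses 108 kcal, +1.0 g fiber (running total 34.0 g).
Greedy by best ratio exhausts the calories allowance optimally: 34.0 g.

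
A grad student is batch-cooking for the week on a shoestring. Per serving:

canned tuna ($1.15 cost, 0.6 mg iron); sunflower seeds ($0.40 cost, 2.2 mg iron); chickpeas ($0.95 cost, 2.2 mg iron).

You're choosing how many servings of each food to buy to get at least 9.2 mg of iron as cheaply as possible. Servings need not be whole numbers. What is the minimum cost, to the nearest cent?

$1.67

Cost per mg of iron: sunflower seeds $0.1818, chickpeas $0.4318, canned tuna $1.9167.
With no serving limits, use only sunflower seeds: 9.2 mg / 2.2 mg = 4.182 servings × $0.40 = $1.67.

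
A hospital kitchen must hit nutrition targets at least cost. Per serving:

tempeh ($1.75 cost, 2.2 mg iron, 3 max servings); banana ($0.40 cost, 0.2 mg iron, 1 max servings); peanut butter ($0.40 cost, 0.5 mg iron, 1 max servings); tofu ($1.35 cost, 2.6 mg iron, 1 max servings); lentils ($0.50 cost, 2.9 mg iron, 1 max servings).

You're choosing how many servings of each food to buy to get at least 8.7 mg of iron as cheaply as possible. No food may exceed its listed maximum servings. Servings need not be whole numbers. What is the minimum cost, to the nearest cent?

$4.40

Cost per mg of iron: lentils $0.1724, tofu $0.5192, tempeh $0.7955, peanut butter $0.8000, banana $2.0000.
Take 1 serving of lentils: +2.9 mg iron for $0.50 (total $0.50, still need 5.8 mg).
Take 1 serving of tofu: +2.6 mg iron for $1.35 (total $1.85, still need 3.2 mg).
Take 1.455 servings of tempeh: +3.2 mg iron for $2.55 (total $4.40, still need 0.0 mg).
Greedy by cheapest-per-mg is optimal for a single linear constraint, so the minimum cost is $4.40.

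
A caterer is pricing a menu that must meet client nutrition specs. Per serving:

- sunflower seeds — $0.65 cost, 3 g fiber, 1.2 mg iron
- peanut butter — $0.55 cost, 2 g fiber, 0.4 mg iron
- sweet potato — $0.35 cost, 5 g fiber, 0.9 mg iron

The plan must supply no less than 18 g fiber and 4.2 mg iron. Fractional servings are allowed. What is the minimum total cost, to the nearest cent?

$1.63

The cheapest plan sits at a corner of the feasible region — with two constraints it uses at most two foods.
sunflower seeds only: max(18/3, 4.2/1.2) = 6 servings → $3.90.
peanut butter only: max(18/2, 4.2/0.4) = 10.5 servings → $5.78.
sweet potato only: max(18/5, 4.2/0.9) = 4.667 servings → $1.63.
sunflower seeds + peanut butter with both tight: 1 serving and 7.5 servings → $4.78.
sunflower seeds + sweet potato with both tight: 1.455 servings and 2.727 servings → $1.90.
peanut butter + sweet potato: intersection lies outside the first quadrant.
The minimum over all feasible corners is $1.63.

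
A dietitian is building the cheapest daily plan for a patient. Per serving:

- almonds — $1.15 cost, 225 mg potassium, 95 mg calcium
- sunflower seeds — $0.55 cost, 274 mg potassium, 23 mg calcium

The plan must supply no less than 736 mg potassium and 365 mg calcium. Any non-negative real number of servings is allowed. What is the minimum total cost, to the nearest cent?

Check every corner: each single food scaled to meet both minima, and each pair solved so both constraints bind.
almonds only: max(736/225, 365/95) = 3.842 servings → $4.42.
sunflower seeds only: max(736/274, 365/23) = 15.87 servings → $8.73.
almonds + sunflower seeds with both targets exact would need a negative amount; discard.
So the least-cost plan costs $4.42.

$4.42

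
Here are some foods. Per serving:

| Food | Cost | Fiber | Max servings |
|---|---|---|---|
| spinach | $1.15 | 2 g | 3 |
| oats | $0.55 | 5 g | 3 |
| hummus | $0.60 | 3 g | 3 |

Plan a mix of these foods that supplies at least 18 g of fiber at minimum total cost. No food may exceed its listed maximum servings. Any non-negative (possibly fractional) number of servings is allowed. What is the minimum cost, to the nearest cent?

$2.25

Cost per g of fiber: oats $0.1100, hummus $0.2000, spinach $0.5750.
Take 3 servings of oats: +15.0 g fiber for $1.65 (total $1.65, still need 3.0 g).
Take 1 serving of hummus: +3.0 g fiber for $0.60 (total $2.25, still need 0.0 g).
Filling from the cheapest source first is optimal under one linear minimum: $2.25.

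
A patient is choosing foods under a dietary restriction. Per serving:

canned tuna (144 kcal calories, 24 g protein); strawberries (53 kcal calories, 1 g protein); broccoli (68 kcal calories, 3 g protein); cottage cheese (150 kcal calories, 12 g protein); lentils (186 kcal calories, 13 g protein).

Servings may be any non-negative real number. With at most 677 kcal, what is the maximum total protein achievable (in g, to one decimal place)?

Protein per kcal: canned tuna 0.1667, cottage cheese 0.08, lentils 0.06989, broccoli 0.04412, strawberries 0.01887.
With no serving limits, spend the whole calories allowance on canned tuna: 677 kcal / 144 kcal × 24 g = 112.8 g.

112.8 g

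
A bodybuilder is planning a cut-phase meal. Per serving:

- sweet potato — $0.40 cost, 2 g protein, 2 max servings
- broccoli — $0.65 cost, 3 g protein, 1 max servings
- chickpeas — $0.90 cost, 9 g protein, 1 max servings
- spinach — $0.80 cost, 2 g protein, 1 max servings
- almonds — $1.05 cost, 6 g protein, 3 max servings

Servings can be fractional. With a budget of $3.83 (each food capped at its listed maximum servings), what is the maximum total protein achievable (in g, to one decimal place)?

Protein per dollar: chickpeas 10, almonds 5.714, sweet potato 5, broccoli 4.615, spinach 2.5.
Take 1 serving of chickpeas: spends $0.90, +9.0 g protein (running total 9.0 g).
Take 2.79 servings of almonds: spends $2.93, +16.7 g protein (running total 25.7 g).
Filling greedily by protein-per-dollar is optimal for one linear limit, giving 25.7 g.

25.7 g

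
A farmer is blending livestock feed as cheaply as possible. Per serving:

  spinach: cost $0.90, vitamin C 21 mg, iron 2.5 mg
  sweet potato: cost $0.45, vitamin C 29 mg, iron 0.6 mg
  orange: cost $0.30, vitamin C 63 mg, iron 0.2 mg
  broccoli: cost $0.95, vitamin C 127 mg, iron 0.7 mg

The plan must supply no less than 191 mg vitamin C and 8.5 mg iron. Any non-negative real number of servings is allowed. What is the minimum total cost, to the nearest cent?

$3.50

This is a tiny linear program; its minimum lies at a vertex of the feasible set. List the vertices and price them.
spinach only: max(191/21, 8.5/2.5) = 9.095 servings → $8.19.
sweet potato only: max(191/29, 8.5/0.6) = 14.17 servings → $6.38.
orange only: max(191/63, 8.5/0.2) = 42.5 servings → $12.75.
broccoli only: max(191/127, 8.5/0.7) = 12.14 servings → $11.54.
spinach + sweet potato with both tight: 2.202 servings and 4.992 servings → $4.23.
spinach + orange with both tight: 3.244 servings and 1.95 servings → $3.50.
spinach + broccoli with both tight: 3.124 servings and 0.9875 servings → $3.75.
sweet potato + orange: the both-tight solution has a negative serving — not a feasible corner.
sweet potato + broccoli: intersection lies outside the first quadrant.
orange + broccoli: intersection lies outside the first quadrant.
So the least-cost plan costs $3.50.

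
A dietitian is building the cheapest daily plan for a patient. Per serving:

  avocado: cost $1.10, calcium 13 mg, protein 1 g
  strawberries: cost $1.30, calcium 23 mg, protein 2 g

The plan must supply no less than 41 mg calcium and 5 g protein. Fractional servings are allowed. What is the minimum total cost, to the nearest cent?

This is a tiny linear program; its minimum lies at a vertex of the feasible set. List the vertices and price them.
avocado only: max(41/13, 5/1) = 5 servings → $5.50.
strawberries only: max(41/23, 5/2) = 2.5 servings → $3.25.
avocado + strawberries with both targets exact would need a negative amount; discard.
So the least-cost plan costs $3.25.

$3.25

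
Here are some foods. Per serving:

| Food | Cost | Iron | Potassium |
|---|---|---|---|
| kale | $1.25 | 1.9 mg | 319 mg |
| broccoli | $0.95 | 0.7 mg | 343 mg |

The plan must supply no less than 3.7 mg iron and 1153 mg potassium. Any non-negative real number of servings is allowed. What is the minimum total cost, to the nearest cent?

$3.59

Check every corner: each single food scaled to meet both minima, and each pair solved so both constraints bind.
kale only: max(3.7/1.9, 1153/319) = 3.614 servings → $4.52.
broccoli only: max(3.7/0.7, 1153/343) = 5.286 servings → $5.02.
kale + broccoli with both tight: 1.078 servings and 2.359 servings → $3.59.
So the least-cost plan costs $3.59.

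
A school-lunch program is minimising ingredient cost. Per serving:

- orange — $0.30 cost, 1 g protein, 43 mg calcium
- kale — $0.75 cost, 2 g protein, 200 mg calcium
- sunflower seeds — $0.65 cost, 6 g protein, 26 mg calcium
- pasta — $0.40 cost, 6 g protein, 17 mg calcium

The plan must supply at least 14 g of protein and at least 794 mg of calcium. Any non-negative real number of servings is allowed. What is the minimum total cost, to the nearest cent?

At the optimum either one food covers both requirements or two foods hit both targets exactly; no other combination can be cheaper.
orange only: max(14/1, 794/43) = 18.47 servings → $5.54.
kale only: max(14/2, 794/200) = 7 servings → $5.25.
sunflower seeds only: max(14/6, 794/26) = 30.54 servings → $19.85.
pasta only: max(14/6, 794/17) = 46.71 servings → $18.68.
orange + kale with both tight: 10.63 servings and 1.684 servings → $4.45.
orange + sunflower seeds: the both-tight solution has a negative serving — not a feasible corner.
orange + pasta: the both-tight solution has a negative serving — not a feasible corner.
kale + sunflower seeds with both tight: 3.833 servings and 1.056 servings → $3.56.
kale + pasta with both tight: 3.882 servings and 1.039 servings → $3.33.
sunflower seeds + pasta with both targets exact would need a negative amount; discard.
Cheapest feasible corner: $3.33.

$3.33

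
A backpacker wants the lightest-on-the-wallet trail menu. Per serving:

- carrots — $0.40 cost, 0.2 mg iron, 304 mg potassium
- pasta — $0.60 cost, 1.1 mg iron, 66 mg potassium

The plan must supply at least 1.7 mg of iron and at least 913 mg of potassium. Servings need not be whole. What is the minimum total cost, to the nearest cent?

carrots only: max(1.7/0.2, 913/304) = 8.5 servings → $3.40.
pasta only: max(1.7/1.1, 913/66) = 13.83 servings → $8.30.
carrots + pasta with both tight: 2.777 servings and 1.04 servings → $1.74.
The minimum over all feasible corners is $1.74.

$1.74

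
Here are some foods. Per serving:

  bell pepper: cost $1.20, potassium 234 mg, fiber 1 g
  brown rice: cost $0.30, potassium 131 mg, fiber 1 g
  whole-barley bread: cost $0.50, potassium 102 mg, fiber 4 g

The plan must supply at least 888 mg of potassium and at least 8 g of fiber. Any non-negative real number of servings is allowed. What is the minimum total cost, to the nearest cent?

$2.13

With two linear requirements the optimum uses one or two foods; enumerate the corners.
bell pepper only: max(888/234, 8/1) = 8 servings → $9.60.
brown rice only: max(888/131, 8/1) = 8 servings → $2.40.
whole-barley bread only: max(888/102, 8/4) = 8.706 servings → $4.35.
bell pepper + brown rice: the both-tight solution has a negative serving — not a feasible corner.
bell pepper + whole-barley bread with both tight: 3.281 servings and 1.18 servings → $4.53.
brown rice + whole-barley bread with both tight: 6.483 servings and 0.3791 servings → $2.13.
So the least-cost plan costs $2.13.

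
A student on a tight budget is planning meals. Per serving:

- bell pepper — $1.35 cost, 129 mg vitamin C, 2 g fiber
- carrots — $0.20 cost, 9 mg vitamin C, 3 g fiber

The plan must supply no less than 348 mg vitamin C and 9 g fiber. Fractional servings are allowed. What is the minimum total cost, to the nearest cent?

For a min-cost LP with two ≥-constraints, a basic feasible solution has at most two positive variables.
bell pepper only: max(348/129, 9/2) = 4.5 servings → $6.08.
carrots only: max(348/9, 9/3) = 38.67 servings → $7.73.
bell pepper + carrots with both tight: 2.61 servings and 1.26 servings → $3.78.
The minimum over all feasible corners is $3.78.

$3.78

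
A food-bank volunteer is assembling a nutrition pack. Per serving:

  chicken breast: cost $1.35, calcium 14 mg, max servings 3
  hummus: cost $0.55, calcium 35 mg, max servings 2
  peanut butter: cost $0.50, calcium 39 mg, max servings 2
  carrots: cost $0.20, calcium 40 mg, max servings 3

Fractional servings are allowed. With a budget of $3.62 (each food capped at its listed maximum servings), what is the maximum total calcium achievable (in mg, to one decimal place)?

Calcium per dollar: carrots 200, peanut butter 78, hummus 63.64, chicken breast 10.37.
Take 3 servings of carrots: spends $0.60, +120.0 mg calcium (running total 120.0 mg).
Take 2 servings of peanut butter: spends $1.00, +78.0 mg calcium (running total 198.0 mg).
Take 2 servings of hummus: spends $1.10, +70.0 mg calcium (running total 268.0 mg).
Take 0.6815 servings of chicken breast: spends $0.92, +9.5 mg calcium (running total 277.5 mg).
Greedy by best ratio exhausts the cost allowance optimally: 277.5 mg.

277.5 mg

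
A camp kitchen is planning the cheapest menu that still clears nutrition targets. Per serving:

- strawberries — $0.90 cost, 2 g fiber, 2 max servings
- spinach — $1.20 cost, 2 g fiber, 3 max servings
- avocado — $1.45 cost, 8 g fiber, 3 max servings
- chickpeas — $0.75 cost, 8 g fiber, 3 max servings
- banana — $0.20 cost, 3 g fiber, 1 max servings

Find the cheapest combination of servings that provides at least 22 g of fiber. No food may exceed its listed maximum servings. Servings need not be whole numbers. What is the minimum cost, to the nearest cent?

Cost per g of fiber: banana $0.0667, chickpeas $0.0938, avocado $0.1812, strawberries $0.4500, spinach $0.6000.
Take 1 serving of banana: +3.0 g fiber for $0.20 (total $0.20, still need 19.0 g).
Take 2.375 servings of chickpeas: +19.0 g fiber for $1.78 (total $1.98, still need 0.0 g).
Filling from the cheapest source first is optimal under one linear minimum: $1.98.

$1.98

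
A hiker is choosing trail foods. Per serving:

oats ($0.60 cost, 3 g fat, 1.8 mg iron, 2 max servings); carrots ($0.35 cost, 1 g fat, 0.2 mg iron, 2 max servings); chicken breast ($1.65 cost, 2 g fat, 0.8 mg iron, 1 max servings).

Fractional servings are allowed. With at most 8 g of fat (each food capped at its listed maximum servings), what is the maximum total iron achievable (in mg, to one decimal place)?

4.4 mg

Iron per g fat: oats 0.6, chicken breast 0.4, carrots 0.2.
Take 2 servings of oats: uses 6 g fat, +3.6 mg iron (running total 3.6 mg).
Take 1 serving of chicken breast: uses 2 g fat, +0.8 mg iron (running total 4.4 mg).
Filling greedily by iron-per-g fat is optimal for one linear limit, giving 4.4 mg.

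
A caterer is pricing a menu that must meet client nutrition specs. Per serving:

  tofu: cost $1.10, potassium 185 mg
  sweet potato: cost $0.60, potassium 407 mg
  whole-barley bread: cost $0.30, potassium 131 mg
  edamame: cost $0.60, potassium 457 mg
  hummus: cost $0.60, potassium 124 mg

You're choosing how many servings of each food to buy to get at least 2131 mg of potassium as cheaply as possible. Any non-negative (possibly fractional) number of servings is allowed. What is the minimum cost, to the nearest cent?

Cost per mg of potassium: edamame $0.0013, sweet potato $0.0015, whole-barley bread $0.0023, hummus $0.0048, tofu $0.0059.
With no serving limits, use only edamame: 2131 mg / 457 mg = 4.663 servings × $0.60 = $2.80.

$2.80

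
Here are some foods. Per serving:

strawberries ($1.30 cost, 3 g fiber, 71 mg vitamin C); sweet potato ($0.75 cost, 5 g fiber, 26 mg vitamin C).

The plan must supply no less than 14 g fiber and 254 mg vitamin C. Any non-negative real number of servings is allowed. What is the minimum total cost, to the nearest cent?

$4.88

Two binding constraints pin down two serving amounts, so the optimal mix uses at most two foods. The candidates are each food alone (scaled to the tighter of fiber/vitamin C) and each pair with both constraints tight.
strawberries only: max(14/3, 254/71) = 4.667 servings → $6.07.
sweet potato only: max(14/5, 254/26) = 9.769 servings → $7.33.
strawberries + sweet potato with both tight: 3.271 servings and 0.8375 servings → $4.88.
So the least-cost plan costs $4.88.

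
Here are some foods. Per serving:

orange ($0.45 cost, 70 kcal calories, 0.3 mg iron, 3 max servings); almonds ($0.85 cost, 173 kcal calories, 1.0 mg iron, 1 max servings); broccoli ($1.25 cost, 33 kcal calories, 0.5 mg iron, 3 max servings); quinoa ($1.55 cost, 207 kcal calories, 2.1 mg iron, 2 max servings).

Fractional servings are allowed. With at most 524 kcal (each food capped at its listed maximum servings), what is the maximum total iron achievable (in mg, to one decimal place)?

5.8 mg

Iron per kcal: broccoli 0.01515, quinoa 0.01014, almonds 0.00578, orange 0.004286.
Take 3 servings of broccoli: uses 99 kcal, +1.5 mg iron (running total 1.5 mg).
Take 2 servings of quinoa: uses 414 kcal, +4.2 mg iron (running total 5.7 mg).
Take 0.06358 servings of almonds: uses 11 kcal, +0.1 mg iron (running total 5.8 mg).
Filling greedily by iron-per-kcal is optimal for one linear limit, giving 5.8 mg.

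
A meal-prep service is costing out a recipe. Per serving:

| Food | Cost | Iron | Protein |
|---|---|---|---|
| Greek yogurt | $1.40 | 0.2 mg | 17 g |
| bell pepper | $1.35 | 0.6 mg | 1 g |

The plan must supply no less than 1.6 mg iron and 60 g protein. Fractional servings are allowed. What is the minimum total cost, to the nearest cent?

This is a tiny linear program; its minimum lies at a vertex of the feasible set. List the vertices and price them.
Greek yogurt only: max(1.6/0.2, 60/17) = 8 servings → $11.20.
bell pepper only: max(1.6/0.6, 60/1) = 60 servings → $81.00.
Greek yogurt + bell pepper with both tight: 3.44 servings and 1.52 servings → $6.87.
The minimum over all feasible corners is $6.87.

$6.87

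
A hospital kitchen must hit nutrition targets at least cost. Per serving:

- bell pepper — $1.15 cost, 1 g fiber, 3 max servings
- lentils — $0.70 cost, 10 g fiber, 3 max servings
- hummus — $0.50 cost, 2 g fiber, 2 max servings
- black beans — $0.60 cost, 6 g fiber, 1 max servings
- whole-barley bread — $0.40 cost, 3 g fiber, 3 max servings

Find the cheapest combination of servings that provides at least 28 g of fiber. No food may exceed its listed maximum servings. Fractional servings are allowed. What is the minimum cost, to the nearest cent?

$1.96

Cost per g of fiber: lentils $0.0700, black beans $0.1000, whole-barley bread $0.1333, hummus $0.2500, bell pepper $1.1500.
Take 2.8 servings of lentils: +28.0 g fiber for $1.96 (total $1.96, still need 0.0 g).
Greedy by cheapest-per-g is optimal for a single linear constraint, so the minimum cost is $1.96.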